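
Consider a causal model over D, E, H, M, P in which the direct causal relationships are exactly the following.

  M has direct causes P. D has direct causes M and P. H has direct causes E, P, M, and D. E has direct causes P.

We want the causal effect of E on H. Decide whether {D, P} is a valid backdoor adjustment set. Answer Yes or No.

Backdoor paths from E to H (paths whose first edge points into E):
  P1: E <- P -> M -> D -> H
  P2: E <- P -> M -> H
  P3: E <- P -> D <- M -> H
  P4: E <- P -> D -> H
  P5: E <- P -> H
Condition 1 (no descendant of E in the set): holds — descendants of E are {H}; none are in {D, P}.
Condition 2 (every backdoor path blocked by {D, P}):
  P1: blocked at fork node P ∈ conditioning set.
  P2: blocked at fork node P ∈ conditioning set.
  P3: blocked at fork node P ∈ conditioning set.
  P4: blocked at fork node P ∈ conditioning set.
  P5: blocked at fork node P ∈ conditioning set.
{D, P} satisfies the backdoor criterion.

Yes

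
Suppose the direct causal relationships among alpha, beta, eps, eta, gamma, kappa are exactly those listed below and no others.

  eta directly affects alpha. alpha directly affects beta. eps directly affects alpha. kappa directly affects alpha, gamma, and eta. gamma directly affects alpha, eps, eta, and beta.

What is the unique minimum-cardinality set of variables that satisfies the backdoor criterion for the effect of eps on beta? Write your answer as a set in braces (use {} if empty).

{gamma}

Variables eligible for adjustment (non-descendants of eps, excluding eps and beta): {eta, gamma, kappa}.
Backdoor paths from eps to beta:
  P1: eps <- gamma <- kappa -> eta -> alpha -> beta
  P2: eps <- gamma <- kappa -> alpha -> beta
  P3: eps <- gamma -> eta <- kappa -> alpha -> beta
  P4: eps <- gamma -> eta -> alpha -> beta
  P5: eps <- gamma -> alpha -> beta
  P6: eps <- gamma -> beta
The empty set is not sufficient: P1 (eps <- gamma <- kappa -> eta -> alpha -> beta) has no collider blocking it and no conditioned non-collider, so it is open.
Try {gamma}:
  P1: blocked at chain node gamma ∈ conditioning set.
  P2: blocked at chain node gamma ∈ conditioning set.
  P3: blocked at fork node gamma ∈ conditioning set.
  P4: blocked at fork node gamma ∈ conditioning set.
  P5: blocked at fork node gamma ∈ conditioning set.
  P6: blocked at fork node gamma ∈ conditioning set.
{gamma} contains no descendant of eps and blocks every backdoor path.
No other singleton works — e.g. {kappa} leaves P4 open — so {gamma} is the unique smallest valid adjustment set.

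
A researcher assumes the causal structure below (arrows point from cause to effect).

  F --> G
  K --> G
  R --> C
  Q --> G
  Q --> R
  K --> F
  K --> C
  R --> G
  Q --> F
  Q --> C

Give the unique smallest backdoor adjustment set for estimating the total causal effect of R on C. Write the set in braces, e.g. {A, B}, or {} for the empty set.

Variables eligible for adjustment (non-descendants of R, excluding R and C): {F, K, Q}.
Backdoor paths from R to C:
  P1: R <- Q -> F <- K -> C
  P2: R <- Q -> F -> G <- K -> C
  P3: R <- Q -> C
  P4: R <- Q -> G <- K -> C
  P5: R <- Q -> G <- F <- K -> C
The empty set is not sufficient: P3 (R <- Q -> C) has no collider blocking it and no conditioned non-collider, so it is open.
Try {Q}:
  P1: blocked at fork node Q ∈ conditioning set.
  P2: blocked at fork node Q ∈ conditioning set.
  P3: blocked at fork node Q ∈ conditioning set.
  P4: blocked at fork node Q ∈ conditioning set.
  P5: blocked at fork node Q ∈ conditioning set.
{Q} contains no descendant of R and blocks every backdoor path.
No other singleton works — e.g. {K} leaves P3 open — so {Q} is the unique smallest valid adjustment set.

{Q}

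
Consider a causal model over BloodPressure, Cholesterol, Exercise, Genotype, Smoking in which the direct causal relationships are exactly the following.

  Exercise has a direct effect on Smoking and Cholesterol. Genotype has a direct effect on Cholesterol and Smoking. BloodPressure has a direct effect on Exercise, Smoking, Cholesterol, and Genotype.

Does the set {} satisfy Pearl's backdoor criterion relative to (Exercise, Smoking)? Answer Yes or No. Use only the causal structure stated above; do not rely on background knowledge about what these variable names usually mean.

Backdoor paths from Exercise to Smoking (paths whose first edge points into Exercise):
  P1: Exercise <- BloodPressure -> Genotype -> Smoking
  P2: Exercise <- BloodPressure -> Smoking
  P3: Exercise <- BloodPressure -> Cholesterol <- Genotype -> Smoking
Condition 1 (no descendant of Exercise in the set): holds — descendants of Exercise are {Cholesterol, Smoking}; none are in {}.
Condition 2 (every backdoor path blocked by {}):
  P1: open — no interior node is in the conditioning set.
  P2: open — no interior node is in the conditioning set.
  P3: blocked at collider Cholesterol (neither it nor any descendant is in the conditioning set).
{} does not satisfy the backdoor criterion.

No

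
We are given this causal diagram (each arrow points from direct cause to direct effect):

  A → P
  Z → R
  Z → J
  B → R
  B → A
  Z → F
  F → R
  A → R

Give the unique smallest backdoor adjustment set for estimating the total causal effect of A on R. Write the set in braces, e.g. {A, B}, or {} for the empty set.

Variables eligible for adjustment (non-descendants of A, excluding A and R): {B, F, J, Z}.
Backdoor paths from A to R:
  P1: A <- B -> R
The empty set is not sufficient: P1 (A <- B -> R) has no collider blocking it and no conditioned non-collider, so it is open.
Try {B}:
  P1: blocked at fork node B ∈ conditioning set.
{B} contains no descendant of A and blocks every backdoor path.
No other singleton works — e.g. {Z} leaves P1 open — so {B} is the unique smallest valid adjustment set.

{B}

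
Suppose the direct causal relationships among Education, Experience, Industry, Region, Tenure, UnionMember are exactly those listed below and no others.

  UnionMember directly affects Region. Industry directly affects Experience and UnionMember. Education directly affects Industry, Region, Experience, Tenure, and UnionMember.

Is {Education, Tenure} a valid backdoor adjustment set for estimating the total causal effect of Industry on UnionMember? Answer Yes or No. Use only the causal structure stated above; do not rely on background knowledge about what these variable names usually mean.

Backdoor paths from Industry to UnionMember (paths whose first edge points into Industry):
  P1: Industry <- Education -> UnionMember
  P2: Industry <- Education -> Region <- UnionMember
Condition 1 (no descendant of Industry in the set): holds — descendants of Industry are {Experience, Region, UnionMember}; none are in {Education, Tenure}.
Condition 2 (every backdoor path blocked by {Education, Tenure}):
  P1: blocked at fork node Education ∈ conditioning set.
  P2: blocked at fork node Education ∈ conditioning set.
{Education, Tenure} satisfies the backdoor criterion.

Yes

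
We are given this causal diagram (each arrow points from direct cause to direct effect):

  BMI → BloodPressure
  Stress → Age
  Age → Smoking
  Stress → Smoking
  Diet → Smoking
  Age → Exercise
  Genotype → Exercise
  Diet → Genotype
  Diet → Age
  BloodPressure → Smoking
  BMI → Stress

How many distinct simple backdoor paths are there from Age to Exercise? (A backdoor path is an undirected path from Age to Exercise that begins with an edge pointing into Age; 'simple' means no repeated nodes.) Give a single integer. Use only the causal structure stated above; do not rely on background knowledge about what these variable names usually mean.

A backdoor path from Age to Exercise is any simple undirected path whose first edge points into Age (i.e. leaves Age via a parent).
Parents of Age: {Diet, Stress}.
Enumerating:
  P1: Age <- Diet -> Genotype -> Exercise
  P2: Age <- Stress <- BMI -> BloodPressure -> Smoking <- Diet -> Genotype -> Exercise
  P3: Age <- Stress -> Smoking <- Diet -> Genotype -> Exercise
That exhausts the simple backdoor paths. Count: 3.

3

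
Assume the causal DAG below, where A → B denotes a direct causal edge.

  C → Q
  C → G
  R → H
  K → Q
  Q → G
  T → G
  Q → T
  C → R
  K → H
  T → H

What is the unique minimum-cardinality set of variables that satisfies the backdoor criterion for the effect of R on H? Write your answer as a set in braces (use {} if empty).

Variables eligible for adjustment (non-descendants of R, excluding R and H): {C, G, K, Q, T}.
Backdoor paths from R to H:
  P1: R <- C -> Q <- K -> H
  P2: R <- C -> Q -> T -> H
  P3: R <- C -> Q -> G <- T -> H
  P4: R <- C -> G <- Q <- K -> H
  P5: R <- C -> G <- Q -> T -> H
  P6: R <- C -> G <- T <- Q <- K -> H
  P7: R <- C -> G <- T -> H
The empty set is not sufficient: P2 (R <- C -> Q -> T -> H) has no collider blocking it and no conditioned non-collider, so it is open.
Try {C}:
  P1: blocked at fork node C ∈ conditioning set.
  P2: blocked at fork node C ∈ conditioning set.
  P3: blocked at fork node C ∈ conditioning set.
  P4: blocked at fork node C ∈ conditioning set.
  P5: blocked at fork node C ∈ conditioning set.
  P6: blocked at fork node C ∈ conditioning set.
  P7: blocked at fork node C ∈ conditioning set.
{C} contains no descendant of R and blocks every backdoor path.
No other singleton works — e.g. {K} leaves P2 open — so {C} is the unique smallest valid adjustment set.

{C}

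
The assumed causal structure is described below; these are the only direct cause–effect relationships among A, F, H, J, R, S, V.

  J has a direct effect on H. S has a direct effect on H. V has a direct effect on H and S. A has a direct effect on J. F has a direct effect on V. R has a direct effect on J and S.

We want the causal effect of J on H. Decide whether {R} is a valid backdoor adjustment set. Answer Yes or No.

Backdoor paths from J to H (paths whose first edge points into J):
  P1: J <- R -> S <- V -> H
  P2: J <- R -> S -> H
Condition 1 (no descendant of J in the set): holds — descendants of J are {H}; none are in {R}.
Condition 2 (every backdoor path blocked by {R}):
  P1: blocked at fork node R ∈ conditioning set.
  P2: blocked at fork node R ∈ conditioning set.
{R} satisfies the backdoor criterion.

Yes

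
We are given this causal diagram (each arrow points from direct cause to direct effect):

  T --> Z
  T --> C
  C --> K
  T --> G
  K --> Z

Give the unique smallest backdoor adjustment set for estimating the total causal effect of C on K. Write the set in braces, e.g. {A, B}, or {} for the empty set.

Variables eligible for adjustment (non-descendants of C, excluding C and K): {G, T}.
Backdoor paths from C to K:
  P1: C <- T -> Z <- K
Each backdoor path contains an unconditioned collider, so every path is already blocked with the empty conditioning set:
  P1: blocked at collider Z (neither it nor any descendant is in the conditioning set).
The empty set is therefore the unique smallest valid set.

{}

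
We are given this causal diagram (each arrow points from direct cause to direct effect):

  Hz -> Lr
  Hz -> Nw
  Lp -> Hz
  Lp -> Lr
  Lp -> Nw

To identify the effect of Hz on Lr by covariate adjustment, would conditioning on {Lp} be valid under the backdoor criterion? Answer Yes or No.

Yes

Backdoor paths from Hz to Lr (paths whose first edge points into Hz):
  P1: Hz <- Lp -> Lr
Condition 1 (no descendant of Hz in the set): holds — descendants of Hz are {Lr, Nw}; none are in {Lp}.
Condition 2 (every backdoor path blocked by {Lp}):
  P1: blocked at fork node Lp ∈ conditioning set.
{Lp} satisfies the backdoor criterion.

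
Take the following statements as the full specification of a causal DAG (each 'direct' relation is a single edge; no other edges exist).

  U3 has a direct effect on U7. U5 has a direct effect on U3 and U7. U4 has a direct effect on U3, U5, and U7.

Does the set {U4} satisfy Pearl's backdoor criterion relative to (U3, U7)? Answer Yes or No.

Backdoor paths from U3 to U7 (paths whose first edge points into U3):
  P1: U3 <- U4 -> U5 -> U7
  P2: U3 <- U4 -> U7
  P3: U3 <- U5 <- U4 -> U7
  P4: U3 <- U5 -> U7
Condition 1 (no descendant of U3 in the set): holds — descendants of U3 are {U7}; none are in {U4}.
Condition 2 (every backdoor path blocked by {U4}):
  P1: blocked at fork node U4 ∈ conditioning set.
  P2: blocked at fork node U4 ∈ conditioning set.
  P3: blocked at fork node U4 ∈ conditioning set.
  P4: open — no interior node is in the conditioning set.
{U4} does not satisfy the backdoor criterion.

No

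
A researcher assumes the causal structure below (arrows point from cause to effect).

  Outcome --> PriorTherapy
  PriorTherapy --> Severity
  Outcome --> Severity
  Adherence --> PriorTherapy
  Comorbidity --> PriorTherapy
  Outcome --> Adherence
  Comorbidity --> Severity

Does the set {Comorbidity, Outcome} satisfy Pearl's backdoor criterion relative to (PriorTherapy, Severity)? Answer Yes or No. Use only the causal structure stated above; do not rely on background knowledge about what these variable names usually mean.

Backdoor paths from PriorTherapy to Severity (paths whose first edge points into PriorTherapy):
  P1: PriorTherapy <- Comorbidity -> Severity
  P2: PriorTherapy <- Outcome -> Severity
  P3: PriorTherapy <- Adherence <- Outcome -> Severity
Condition 1 (no descendant of PriorTherapy in the set): holds — descendants of PriorTherapy are {Severity}; none are in {Comorbidity, Outcome}.
Condition 2 (every backdoor path blocked by {Comorbidity, Outcome}):
  P1: blocked at fork node Comorbidity ∈ conditioning set.
  P2: blocked at fork node Outcome ∈ conditioning set.
  P3: blocked at fork node Outcome ∈ conditioning set.
{Comorbidity, Outcome} satisfies the backdoor criterion.

Yes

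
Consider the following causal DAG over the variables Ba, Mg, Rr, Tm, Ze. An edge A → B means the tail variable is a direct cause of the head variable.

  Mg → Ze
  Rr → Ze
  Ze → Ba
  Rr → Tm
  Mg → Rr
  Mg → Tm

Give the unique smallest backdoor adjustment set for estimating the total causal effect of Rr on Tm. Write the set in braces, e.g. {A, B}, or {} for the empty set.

Variables eligible for adjustment (non-descendants of Rr, excluding Rr and Tm): {Mg}.
Backdoor paths from Rr to Tm:
  P1: Rr <- Mg -> Tm
The empty set is not sufficient: P1 (Rr <- Mg -> Tm) has no collider blocking it and no conditioned non-collider, so it is open.
Try {Mg}:
  P1: blocked at fork node Mg ∈ conditioning set.
{Mg} contains no descendant of Rr and blocks every backdoor path.
{Mg} is the unique smallest valid adjustment set.

{Mg}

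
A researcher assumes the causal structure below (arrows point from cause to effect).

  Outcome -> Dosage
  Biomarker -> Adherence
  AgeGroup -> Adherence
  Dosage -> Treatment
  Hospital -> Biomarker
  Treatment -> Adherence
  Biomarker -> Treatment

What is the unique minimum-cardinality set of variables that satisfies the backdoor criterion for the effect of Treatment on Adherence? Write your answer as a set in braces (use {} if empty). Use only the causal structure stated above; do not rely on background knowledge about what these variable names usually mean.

Variables eligible for adjustment (non-descendants of Treatment, excluding Treatment and Adherence): {AgeGroup, Biomarker, Dosage, Hospital, Outcome}.
Backdoor paths from Treatment to Adherence:
  P1: Treatment <- Biomarker -> Adherence
The empty set is not sufficient: P1 (Treatment <- Biomarker -> Adherence) has no collider blocking it and no conditioned non-collider, so it is open.
Try {Biomarker}:
  P1: blocked at fork node Biomarker ∈ conditioning set.
{Biomarker} contains no descendant of Treatment and blocks every backdoor path.
No other singleton works — e.g. {Outcome} leaves P1 open — so {Biomarker} is the unique smallest valid adjustment set.

{Biomarker}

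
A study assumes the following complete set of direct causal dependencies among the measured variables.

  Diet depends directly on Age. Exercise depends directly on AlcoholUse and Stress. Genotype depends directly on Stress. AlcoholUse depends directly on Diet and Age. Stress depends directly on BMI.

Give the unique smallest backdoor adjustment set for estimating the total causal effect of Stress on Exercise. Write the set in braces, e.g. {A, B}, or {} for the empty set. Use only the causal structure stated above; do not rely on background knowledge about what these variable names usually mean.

{}

Variables eligible for adjustment (non-descendants of Stress, excluding Stress and Exercise): {Age, AlcoholUse, BMI, Diet}.
Backdoor paths from Stress to Exercise:
  (none)
With no backdoor paths the empty set already satisfies the criterion, and it is trivially minimal.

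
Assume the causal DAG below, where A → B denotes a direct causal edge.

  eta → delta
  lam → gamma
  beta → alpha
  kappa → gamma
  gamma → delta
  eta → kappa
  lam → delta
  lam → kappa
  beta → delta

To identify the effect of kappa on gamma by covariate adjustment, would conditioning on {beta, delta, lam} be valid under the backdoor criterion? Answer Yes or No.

Backdoor paths from kappa to gamma (paths whose first edge points into kappa):
  P1: kappa <- eta -> delta <- lam -> gamma
  P2: kappa <- eta -> delta <- gamma
  P3: kappa <- lam -> gamma
  P4: kappa <- lam -> delta <- gamma
Condition 1 (no descendant of kappa in the set): FAILS — delta is a descendant of kappa.
Condition 2 (every backdoor path blocked by {beta, delta, lam}):
  P1: blocked at fork node lam ∈ conditioning set.
  P2: open — collider(s) delta are conditioned on (or have a conditioned descendant) and no non-collider on the path is in the set.
  P3: blocked at fork node lam ∈ conditioning set.
  P4: blocked at fork node lam ∈ conditioning set.
{beta, delta, lam} does not satisfy the backdoor criterion.

No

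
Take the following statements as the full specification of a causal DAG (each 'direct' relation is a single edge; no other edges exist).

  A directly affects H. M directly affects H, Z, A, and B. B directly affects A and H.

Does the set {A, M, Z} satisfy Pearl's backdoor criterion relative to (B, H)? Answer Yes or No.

Backdoor paths from B to H (paths whose first edge points into B):
  P1: B <- M -> A -> H
  P2: B <- M -> H
Condition 1 (no descendant of B in the set): FAILS — A is a descendant of B.
Condition 2 (every backdoor path blocked by {A, M, Z}):
  P1: blocked at fork node M ∈ conditioning set.
  P2: blocked at fork node M ∈ conditioning set.
{A, M, Z} does not satisfy the backdoor criterion.

No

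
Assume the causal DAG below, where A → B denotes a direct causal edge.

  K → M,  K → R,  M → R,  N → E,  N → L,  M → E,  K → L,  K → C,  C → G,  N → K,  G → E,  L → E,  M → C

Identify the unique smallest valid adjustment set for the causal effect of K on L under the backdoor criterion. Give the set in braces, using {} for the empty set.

Variables eligible for adjustment (non-descendants of K, excluding K and L): {N}.
Backdoor paths from K to L:
  P1: K <- N -> L
  P2: K <- N -> E <- L
The empty set is not sufficient: P1 (K <- N -> L) has no collider blocking it and no conditioned non-collider, so it is open.
Try {N}:
  P1: blocked at fork node N ∈ conditioning set.
  P2: blocked at fork node N ∈ conditioning set.
{N} contains no descendant of K and blocks every backdoor path.
{N} is the unique smallest valid adjustment set.

{N}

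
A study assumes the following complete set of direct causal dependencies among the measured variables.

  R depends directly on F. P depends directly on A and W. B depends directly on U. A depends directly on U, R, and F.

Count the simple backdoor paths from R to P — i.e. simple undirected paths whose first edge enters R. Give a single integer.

A backdoor path from R to P is any simple undirected path whose first edge points into R (i.e. leaves R via a parent).
Parents of R: {F}.
Enumerating:
  P1: R <- F -> A -> P
That exhausts the simple backdoor paths. Count: 1.

1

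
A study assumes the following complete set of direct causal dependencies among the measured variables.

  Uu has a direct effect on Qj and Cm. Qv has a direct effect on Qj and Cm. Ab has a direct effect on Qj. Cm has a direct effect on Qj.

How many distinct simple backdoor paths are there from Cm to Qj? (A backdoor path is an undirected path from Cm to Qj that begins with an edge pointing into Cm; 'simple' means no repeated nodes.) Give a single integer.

A backdoor path from Cm to Qj is any simple undirected path whose first edge points into Cm (i.e. leaves Cm via a parent).
Parents of Cm: {Qv, Uu}.
Enumerating:
  P1: Cm <- Qv -> Qj
  P2: Cm <- Uu -> Qj
That exhausts the simple backdoor paths. Count: 2.

2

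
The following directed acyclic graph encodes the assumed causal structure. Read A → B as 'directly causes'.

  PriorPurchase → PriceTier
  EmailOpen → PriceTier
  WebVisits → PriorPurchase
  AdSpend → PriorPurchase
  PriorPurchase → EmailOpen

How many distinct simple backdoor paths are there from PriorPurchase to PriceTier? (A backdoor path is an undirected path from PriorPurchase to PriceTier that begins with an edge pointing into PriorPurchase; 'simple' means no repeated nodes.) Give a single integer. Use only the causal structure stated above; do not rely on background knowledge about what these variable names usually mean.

A backdoor path from PriorPurchase to PriceTier is any simple undirected path whose first edge points into PriorPurchase (i.e. leaves PriorPurchase via a parent).
Parents of PriorPurchase: {AdSpend, WebVisits}.
No simple path from any parent of PriorPurchase reaches PriceTier without revisiting PriorPurchase, so there are no backdoor paths.

0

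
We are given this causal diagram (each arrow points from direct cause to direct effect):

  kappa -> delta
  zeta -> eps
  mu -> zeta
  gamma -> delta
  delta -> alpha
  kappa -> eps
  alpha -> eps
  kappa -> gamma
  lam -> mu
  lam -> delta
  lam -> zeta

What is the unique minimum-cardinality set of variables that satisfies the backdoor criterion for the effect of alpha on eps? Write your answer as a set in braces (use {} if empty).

{delta}

Variables eligible for adjustment (non-descendants of alpha, excluding alpha and eps): {delta, gamma, kappa, lam, mu, zeta}.
Backdoor paths from alpha to eps:
  P1: alpha <- delta <- lam -> mu -> zeta -> eps
  P2: alpha <- delta <- lam -> zeta -> eps
  P3: alpha <- delta <- kappa -> eps
  P4: alpha <- delta <- gamma <- kappa -> eps
The empty set is not sufficient: P1 (alpha <- delta <- lam -> mu -> zeta -> eps) has no collider blocking it and no conditioned non-collider, so it is open.
Try {delta}:
  P1: blocked at chain node delta ∈ conditioning set.
  P2: blocked at chain node delta ∈ conditioning set.
  P3: blocked at chain node delta ∈ conditioning set.
  P4: blocked at chain node delta ∈ conditioning set.
{delta} contains no descendant of alpha and blocks every backdoor path.
No other singleton works — e.g. {lam} leaves P3 open — so {delta} is the unique smallest valid adjustment set.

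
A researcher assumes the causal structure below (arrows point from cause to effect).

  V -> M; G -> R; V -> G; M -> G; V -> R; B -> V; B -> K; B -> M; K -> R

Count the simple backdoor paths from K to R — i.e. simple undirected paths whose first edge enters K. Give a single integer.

A backdoor path from K to R is any simple undirected path whose first edge points into K (i.e. leaves K via a parent).
Parents of K: {B}.
Enumerating:
  P1: K <- B -> V -> M -> G -> R
  P2: K <- B -> V -> G -> R
  P3: K <- B -> V -> R
  P4: K <- B -> M <- V -> G -> R
  P5: K <- B -> M <- V -> R
  P6: K <- B -> M -> G <- V -> R
  P7: K <- B -> M -> G -> R
That exhausts the simple backdoor paths. Count: 7.

7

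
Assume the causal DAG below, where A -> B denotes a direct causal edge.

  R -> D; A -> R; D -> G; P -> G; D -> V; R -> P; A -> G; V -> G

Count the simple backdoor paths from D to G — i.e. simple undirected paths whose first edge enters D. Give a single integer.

A backdoor path from D to G is any simple undirected path whose first edge points into D (i.e. leaves D via a parent).
Parents of D: {R}.
Enumerating:
  P1: D <- R <- A -> G
  P2: D <- R -> P -> G
That exhausts the simple backdoor paths. Count: 2.

2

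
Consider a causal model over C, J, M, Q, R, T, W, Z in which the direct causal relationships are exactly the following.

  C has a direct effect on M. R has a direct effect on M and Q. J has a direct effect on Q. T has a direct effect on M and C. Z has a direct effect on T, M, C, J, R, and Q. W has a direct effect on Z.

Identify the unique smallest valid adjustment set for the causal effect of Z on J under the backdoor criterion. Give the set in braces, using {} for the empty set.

Variables eligible for adjustment (non-descendants of Z, excluding Z and J): {W}.
Backdoor paths from Z to J:
  (none)
With no backdoor paths the empty set already satisfies the criterion, and it is trivially minimal.

{}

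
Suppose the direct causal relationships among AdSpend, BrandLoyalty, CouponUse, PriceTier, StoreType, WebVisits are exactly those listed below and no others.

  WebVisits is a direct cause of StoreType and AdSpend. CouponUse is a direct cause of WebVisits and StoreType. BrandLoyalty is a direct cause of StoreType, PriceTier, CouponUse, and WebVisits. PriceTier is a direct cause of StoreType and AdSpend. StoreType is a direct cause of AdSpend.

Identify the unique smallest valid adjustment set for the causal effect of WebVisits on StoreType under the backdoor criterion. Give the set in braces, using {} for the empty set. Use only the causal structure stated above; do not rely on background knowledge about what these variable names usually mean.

Variables eligible for adjustment (non-descendants of WebVisits, excluding WebVisits and StoreType): {BrandLoyalty, CouponUse, PriceTier}.
Backdoor paths from WebVisits to StoreType:
  P1: WebVisits <- BrandLoyalty -> CouponUse -> StoreType
  P2: WebVisits <- BrandLoyalty -> PriceTier -> StoreType
  P3: WebVisits <- BrandLoyalty -> PriceTier -> AdSpend <- StoreType
  P4: WebVisits <- BrandLoyalty -> StoreType
  P5: WebVisits <- CouponUse <- BrandLoyalty -> PriceTier -> StoreType
  P6: WebVisits <- CouponUse <- BrandLoyalty -> PriceTier -> AdSpend <- StoreType
  P7: WebVisits <- CouponUse <- BrandLoyalty -> StoreType
  P8: WebVisits <- CouponUse -> StoreType
The empty set is not sufficient: P1 (WebVisits <- BrandLoyalty -> CouponUse -> StoreType) has no collider blocking it and no conditioned non-collider, so it is open.
Try {BrandLoyalty, CouponUse}:
  P1: blocked at fork node BrandLoyalty ∈ conditioning set.
  P2: blocked at fork node BrandLoyalty ∈ conditioning set.
  P3: blocked at fork node BrandLoyalty ∈ conditioning set.
  P4: blocked at fork node BrandLoyalty ∈ conditioning set.
  P5: blocked at chain node CouponUse ∈ conditioning set.
  P6: blocked at chain node CouponUse ∈ conditioning set.
  P7: blocked at chain node CouponUse ∈ conditioning set.
  P8: blocked at fork node CouponUse ∈ conditioning set.
{BrandLoyalty, CouponUse} contains no descendant of WebVisits and blocks every backdoor path.
Every element of {BrandLoyalty, CouponUse} is needed (dropping BrandLoyalty leaves P2 open; dropping CouponUse leaves P8 open), so no proper subset is valid.
Among all size-2 subsets of the eligible variables, only {BrandLoyalty, CouponUse} blocks every backdoor path, so it is the unique smallest valid adjustment set.

{BrandLoyalty, CouponUse}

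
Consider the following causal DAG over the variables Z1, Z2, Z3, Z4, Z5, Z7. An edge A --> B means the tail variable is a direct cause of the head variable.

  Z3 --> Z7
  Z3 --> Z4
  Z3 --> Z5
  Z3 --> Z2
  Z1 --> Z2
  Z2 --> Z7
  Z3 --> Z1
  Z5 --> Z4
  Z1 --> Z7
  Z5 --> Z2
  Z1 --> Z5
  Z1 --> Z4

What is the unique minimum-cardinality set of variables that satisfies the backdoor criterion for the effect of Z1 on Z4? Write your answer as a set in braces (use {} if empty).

Variables eligible for adjustment (non-descendants of Z1, excluding Z1 and Z4): {Z3}.
Backdoor paths from Z1 to Z4:
  P1: Z1 <- Z3 -> Z5 -> Z4
  P2: Z1 <- Z3 -> Z2 <- Z5 -> Z4
  P3: Z1 <- Z3 -> Z4
  P4: Z1 <- Z3 -> Z7 <- Z2 <- Z5 -> Z4
The empty set is not sufficient: P1 (Z1 <- Z3 -> Z5 -> Z4) has no collider blocking it and no conditioned non-collider, so it is open.
Try {Z3}:
  P1: blocked at fork node Z3 ∈ conditioning set.
  P2: blocked at fork node Z3 ∈ conditioning set.
  P3: blocked at fork node Z3 ∈ conditioning set.
  P4: blocked at fork node Z3 ∈ conditioning set.
{Z3} contains no descendant of Z1 and blocks every backdoor path.
{Z3} is the unique smallest valid adjustment set.

{Z3}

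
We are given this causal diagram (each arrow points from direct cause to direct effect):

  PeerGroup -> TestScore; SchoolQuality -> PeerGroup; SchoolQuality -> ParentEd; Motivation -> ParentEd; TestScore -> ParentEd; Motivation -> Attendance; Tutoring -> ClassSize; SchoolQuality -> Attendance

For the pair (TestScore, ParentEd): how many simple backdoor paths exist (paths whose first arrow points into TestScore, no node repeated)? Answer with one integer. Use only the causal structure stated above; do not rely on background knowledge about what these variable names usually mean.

A backdoor path from TestScore to ParentEd is any simple undirected path whose first edge points into TestScore (i.e. leaves TestScore via a parent).
Parents of TestScore: {PeerGroup}.
Enumerating:
  P1: TestScore <- PeerGroup <- SchoolQuality -> Attendance <- Motivation -> ParentEd
  P2: TestScore <- PeerGroup <- SchoolQuality -> ParentEd
That exhausts the simple backdoor paths. Count: 2.

2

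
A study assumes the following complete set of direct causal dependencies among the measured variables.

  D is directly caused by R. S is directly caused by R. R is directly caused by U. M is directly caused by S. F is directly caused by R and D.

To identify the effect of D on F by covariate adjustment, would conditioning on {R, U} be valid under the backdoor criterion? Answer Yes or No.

Yes

Backdoor paths from D to F (paths whose first edge points into D):
  P1: D <- R -> F
Condition 1 (no descendant of D in the set): holds — descendants of D are {F}; none are in {R, U}.
Condition 2 (every backdoor path blocked by {R, U}):
  P1: blocked at fork node R ∈ conditioning set.
{R, U} satisfies the backdoor criterion.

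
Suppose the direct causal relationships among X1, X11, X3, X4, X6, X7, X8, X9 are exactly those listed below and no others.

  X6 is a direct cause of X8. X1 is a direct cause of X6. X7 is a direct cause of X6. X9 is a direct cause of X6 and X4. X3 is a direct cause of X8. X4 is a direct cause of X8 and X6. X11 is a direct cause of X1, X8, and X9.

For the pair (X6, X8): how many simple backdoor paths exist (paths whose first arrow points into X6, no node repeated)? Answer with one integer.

A backdoor path from X6 to X8 is any simple undirected path whose first edge points into X6 (i.e. leaves X6 via a parent).
Parents of X6: {X1, X4, X7, X9}.
Enumerating:
  P1: X6 <- X9 <- X11 -> X8
  P2: X6 <- X9 -> X4 -> X8
  P3: X6 <- X1 <- X11 -> X9 -> X4 -> X8
  P4: X6 <- X1 <- X11 -> X8
  P5: X6 <- X4 <- X9 <- X11 -> X8
  P6: X6 <- X4 -> X8
That exhausts the simple backdoor paths. Count: 6.

6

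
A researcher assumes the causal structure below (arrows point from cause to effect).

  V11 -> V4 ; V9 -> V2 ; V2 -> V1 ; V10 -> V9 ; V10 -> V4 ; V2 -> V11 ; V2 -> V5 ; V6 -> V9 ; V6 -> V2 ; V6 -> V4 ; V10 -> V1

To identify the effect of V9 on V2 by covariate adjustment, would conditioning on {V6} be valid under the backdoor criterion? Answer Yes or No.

Backdoor paths from V9 to V2 (paths whose first edge points into V9):
  P1: V9 <- V6 -> V2
  P2: V9 <- V6 -> V4 <- V10 -> V1 <- V2
  P3: V9 <- V6 -> V4 <- V11 <- V2
  P4: V9 <- V10 -> V4 <- V6 -> V2
  P5: V9 <- V10 -> V4 <- V11 <- V2
  P6: V9 <- V10 -> V1 <- V2
Condition 1 (no descendant of V9 in the set): holds — descendants of V9 are {V1, V11, V2, V4, V5}; none are in {V6}.
Condition 2 (every backdoor path blocked by {V6}):
  P1: blocked at fork node V6 ∈ conditioning set.
  P2: blocked at fork node V6 ∈ conditioning set.
  P3: blocked at fork node V6 ∈ conditioning set.
  P4: blocked at collider V4 (neither it nor any descendant is in the conditioning set).
  P5: blocked at collider V4 (neither it nor any descendant is in the conditioning set).
  P6: blocked at collider V1 (neither it nor any descendant is in the conditioning set).
{V6} satisfies the backdoor criterion.

Yes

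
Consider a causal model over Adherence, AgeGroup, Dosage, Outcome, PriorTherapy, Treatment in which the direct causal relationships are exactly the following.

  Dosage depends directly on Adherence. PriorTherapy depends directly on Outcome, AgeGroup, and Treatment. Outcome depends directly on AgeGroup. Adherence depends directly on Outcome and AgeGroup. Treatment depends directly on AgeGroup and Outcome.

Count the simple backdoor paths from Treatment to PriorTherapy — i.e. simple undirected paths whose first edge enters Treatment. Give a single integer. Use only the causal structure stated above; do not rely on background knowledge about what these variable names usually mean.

6

A backdoor path from Treatment to PriorTherapy is any simple undirected path whose first edge points into Treatment (i.e. leaves Treatment via a parent).
Parents of Treatment: {AgeGroup, Outcome}.
Enumerating:
  P1: Treatment <- AgeGroup -> Outcome -> PriorTherapy
  P2: Treatment <- AgeGroup -> Adherence <- Outcome -> PriorTherapy
  P3: Treatment <- AgeGroup -> PriorTherapy
  P4: Treatment <- Outcome <- AgeGroup -> PriorTherapy
  P5: Treatment <- Outcome -> Adherence <- AgeGroup -> PriorTherapy
  P6: Treatment <- Outcome -> PriorTherapy
That exhausts the simple backdoor paths. Count: 6.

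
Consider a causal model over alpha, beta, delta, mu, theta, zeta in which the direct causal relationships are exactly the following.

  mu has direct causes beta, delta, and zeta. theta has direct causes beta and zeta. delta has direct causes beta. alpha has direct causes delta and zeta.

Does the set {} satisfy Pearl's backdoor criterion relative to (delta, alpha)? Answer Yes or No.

Backdoor paths from delta to alpha (paths whose first edge points into delta):
  P1: delta <- beta -> theta <- zeta -> alpha
  P2: delta <- beta -> mu <- zeta -> alpha
Condition 1 (no descendant of delta in the set): holds — descendants of delta are {alpha, mu}; none are in {}.
Condition 2 (every backdoor path blocked by {}):
  P1: blocked at collider theta (neither it nor any descendant is in the conditioning set).
  P2: blocked at collider mu (neither it nor any descendant is in the conditioning set).
{} satisfies the backdoor criterion.

Yes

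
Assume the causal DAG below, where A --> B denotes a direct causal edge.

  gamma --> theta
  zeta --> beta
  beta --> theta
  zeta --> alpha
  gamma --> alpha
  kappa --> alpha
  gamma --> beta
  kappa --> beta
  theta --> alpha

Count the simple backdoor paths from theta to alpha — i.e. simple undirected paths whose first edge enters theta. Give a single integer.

6

A backdoor path from theta to alpha is any simple undirected path whose first edge points into theta (i.e. leaves theta via a parent).
Parents of theta: {beta, gamma}.
Enumerating:
  P1: theta <- gamma -> beta <- zeta -> alpha
  P2: theta <- gamma -> beta <- kappa -> alpha
  P3: theta <- gamma -> alpha
  P4: theta <- beta <- zeta -> alpha
  P5: theta <- beta <- gamma -> alpha
  P6: theta <- beta <- kappa -> alpha
That exhausts the simple backdoor paths. Count: 6.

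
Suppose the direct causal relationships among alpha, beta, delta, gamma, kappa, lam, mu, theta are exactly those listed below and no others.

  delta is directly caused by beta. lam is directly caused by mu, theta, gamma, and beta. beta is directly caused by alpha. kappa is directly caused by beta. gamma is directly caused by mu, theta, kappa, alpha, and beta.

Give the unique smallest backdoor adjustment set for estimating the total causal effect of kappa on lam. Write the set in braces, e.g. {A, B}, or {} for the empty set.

Variables eligible for adjustment (non-descendants of kappa, excluding kappa and lam): {alpha, beta, delta, mu, theta}.
Backdoor paths from kappa to lam:
  P1: kappa <- beta <- alpha -> gamma <- mu -> lam
  P2: kappa <- beta <- alpha -> gamma <- theta -> lam
  P3: kappa <- beta <- alpha -> gamma -> lam
  P4: kappa <- beta -> gamma <- mu -> lam
  P5: kappa <- beta -> gamma <- theta -> lam
  P6: kappa <- beta -> gamma -> lam
  P7: kappa <- beta -> lam
The empty set is not sufficient: P3 (kappa <- beta <- alpha -> gamma -> lam) has no collider blocking it and no conditioned non-collider, so it is open.
Try {beta}:
  P1: blocked at chain node beta ∈ conditioning set.
  P2: blocked at chain node beta ∈ conditioning set.
  P3: blocked at chain node beta ∈ conditioning set.
  P4: blocked at fork node beta ∈ conditioning set.
  P5: blocked at fork node beta ∈ conditioning set.
  P6: blocked at fork node beta ∈ conditioning set.
  P7: blocked at fork node beta ∈ conditioning set.
{beta} contains no descendant of kappa and blocks every backdoor path.
No other singleton works — e.g. {mu} leaves P3 open — so {beta} is the unique smallest valid adjustment set.

{beta}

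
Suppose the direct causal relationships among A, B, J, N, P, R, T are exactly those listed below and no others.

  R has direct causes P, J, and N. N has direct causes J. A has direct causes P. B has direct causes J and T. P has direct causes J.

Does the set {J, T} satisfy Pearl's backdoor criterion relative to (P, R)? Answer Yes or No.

Yes

Backdoor paths from P to R (paths whose first edge points into P):
  P1: P <- J -> N -> R
  P2: P <- J -> R
Condition 1 (no descendant of P in the set): holds — descendants of P are {A, R}; none are in {J, T}.
Condition 2 (every backdoor path blocked by {J, T}):
  P1: blocked at fork node J ∈ conditioning set.
  P2: blocked at fork node J ∈ conditioning set.
{J, T} satisfies the backdoor criterion.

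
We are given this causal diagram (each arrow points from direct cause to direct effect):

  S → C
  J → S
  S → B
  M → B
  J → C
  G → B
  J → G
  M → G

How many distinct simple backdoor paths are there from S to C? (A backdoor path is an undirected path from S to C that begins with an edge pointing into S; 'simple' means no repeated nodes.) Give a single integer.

A backdoor path from S to C is any simple undirected path whose first edge points into S (i.e. leaves S via a parent).
Parents of S: {J}.
Enumerating:
  P1: S <- J -> C
That exhausts the simple backdoor paths. Count: 1.

1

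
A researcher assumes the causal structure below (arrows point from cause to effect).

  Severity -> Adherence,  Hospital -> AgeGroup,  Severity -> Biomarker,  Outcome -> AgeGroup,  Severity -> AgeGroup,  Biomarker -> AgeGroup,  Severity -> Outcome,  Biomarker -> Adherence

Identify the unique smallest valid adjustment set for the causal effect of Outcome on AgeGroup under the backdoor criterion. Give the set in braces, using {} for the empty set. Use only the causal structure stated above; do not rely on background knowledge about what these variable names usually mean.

Variables eligible for adjustment (non-descendants of Outcome, excluding Outcome and AgeGroup): {Adherence, Biomarker, Hospital, Severity}.
Backdoor paths from Outcome to AgeGroup:
  P1: Outcome <- Severity -> Biomarker -> AgeGroup
  P2: Outcome <- Severity -> Adherence <- Biomarker -> AgeGroup
  P3: Outcome <- Severity -> AgeGroup
The empty set is not sufficient: P1 (Outcome <- Severity -> Biomarker -> AgeGroup) has no collider blocking it and no conditioned non-collider, so it is open.
Try {Severity}:
  P1: blocked at fork node Severity ∈ conditioning set.
  P2: blocked at fork node Severity ∈ conditioning set.
  P3: blocked at fork node Severity ∈ conditioning set.
{Severity} contains no descendant of Outcome and blocks every backdoor path.
No other singleton works — e.g. {Hospital} leaves P1 open — so {Severity} is the unique smallest valid adjustment set.

{Severity}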